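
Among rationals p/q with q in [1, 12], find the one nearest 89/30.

3/1

Expand x = 89/30 as a continued fraction with the Euclidean algorithm:
  89 = 2*30 + 29, so a_0 = 2.
  30 = 1*29 + 1, so a_1 = 1.
  29 = 29*1 + 0, so a_2 = 29.
so x = [2; 1, 29].
Convergents (p_i = a_i*p_{i-1} + p_{i-2}, q_i = a_i*q_{i-1} + q_{i-2} with p_{-2}=0, p_{-1}=1, q_{-2}=1, q_{-1}=0), until the denominator exceeds 12:
  i=0: a_0=2, p_0 = 2*1 + 0 = 2, q_0 = 2*0 + 1 = 1.
  i=1: a_1=1, p_1 = 1*2 + 1 = 3, q_1 = 1*1 + 0 = 1.
  i=2: a_2=29, p_2 = 29*3 + 2 = 89, q_2 = 29*1 + 1 = 30.
q_2 = 30 > 12, so the last convergent with denominator <= 12 is p_1/q_1 = 3/1.
The closest fraction with denominator <= 12 is either p_1/q_1 or the intermediate fraction (k*p_1 + p_0)/(k*q_1 + q_0) with the largest k >= 1 whose denominator stays <= 12; these approach x as k grows, and every other convergent or intermediate fraction in range is farther away.
Largest k: floor((12 - q_0)/q_1) = floor((12 - 1)/1) = 11.
That gives (11*3 + 2)/(11*1 + 1) = 35/12.
Compare the errors: |x - 3/1| = |89*1 - 3*30|/(30*1) = 1/30, and |x - 35/12| = |89*12 - 35*30|/(30*12) = 18/360.
Cross-multiplying, 1*360 = 360 < 540 = 18*30, so 1/30 is smaller: the convergent 3/1 is closer to x than 35/12.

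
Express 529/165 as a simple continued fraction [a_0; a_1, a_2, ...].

[3; 4, 1, 5, 1, 4]

Run the Euclidean algorithm on 529 and 165; the successive quotients are the partial quotients a_0, a_1, ... (each step inverts the fractional part left over by the previous one):
  529 = 3*165 + 34, so a_0 = 3.
  165 = 4*34 + 29, so a_1 = 4.
  34 = 1*29 + 5, so a_2 = 1.
  29 = 5*5 + 4, so a_3 = 5.
  5 = 1*4 + 1, so a_4 = 1.
  4 = 4*1 + 0, so a_5 = 4.
The remainder reaches 0 after 6 divisions, so the expansion has 6 partial quotients, read off in order.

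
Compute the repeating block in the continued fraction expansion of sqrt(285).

[16; (1, 7, 2, 7, 1, 32)]

Write x_i = (sqrt(285) + m_i)/d_i with (m_0, d_0) = (0, 1). a_0 = floor(sqrt(285)) = 16, since 16^2 = 256 <= 285 < 289 = 17^2.
Iterate m_{i+1} = d_i*a_i - m_i, d_{i+1} = (285 - m_{i+1}^2)/d_i, a_{i+1} = floor((a_0 + m_{i+1})/d_{i+1}):
  m_1 = 1*16 - 0 = 16, d_1 = (285 - 16^2)/1 = 29/1 = 29, a_1 = floor((16 + 16)/29) = 1.
  m_2 = 29*1 - 16 = 13, d_2 = (285 - 13^2)/29 = 116/29 = 4, a_2 = floor((16 + 13)/4) = 7.
  m_3 = 4*7 - 13 = 15, d_3 = (285 - 15^2)/4 = 60/4 = 15, a_3 = floor((16 + 15)/15) = 2.
  m_4 = 15*2 - 15 = 15, d_4 = (285 - 15^2)/15 = 60/15 = 4, a_4 = floor((16 + 15)/4) = 7.
  m_5 = 4*7 - 15 = 13, d_5 = (285 - 13^2)/4 = 116/4 = 29, a_5 = floor((16 + 13)/29) = 1.
  m_6 = 29*1 - 13 = 16, d_6 = (285 - 16^2)/29 = 29/29 = 1, a_6 = floor((16 + 16)/1) = 32.
  m_7 = 1*32 - 16 = 16, d_7 = (285 - 16^2)/1 = 29/1 = 29: (m_7, d_7) = (m_1, d_1) = (16, 29), so from here the quotients repeat a_1, ..., a_6; the period length is 6.
Hence the expansion of sqrt(285) is a_0 = 16 followed by the repeating block 1, 7, 2, 7, 1, 32 (period 6).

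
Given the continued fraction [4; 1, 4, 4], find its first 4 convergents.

4/1, 5/1, 24/5, 101/21

Using the convergent recurrence p_i = a_i*p_{i-1} + p_{i-2}, q_i = a_i*q_{i-1} + q_{i-2} with p_{-2}=0, p_{-1}=1, q_{-2}=1, q_{-1}=0:
  i=0: a_0=4, p_0 = 4*1 + 0 = 4, q_0 = 4*0 + 1 = 1.
  i=1: a_1=1, p_1 = 1*4 + 1 = 5, q_1 = 1*1 + 0 = 1.
  i=2: a_2=4, p_2 = 4*5 + 4 = 24, q_2 = 4*1 + 1 = 5.
  i=3: a_3=4, p_3 = 4*24 + 5 = 101, q_3 = 4*5 + 1 = 21.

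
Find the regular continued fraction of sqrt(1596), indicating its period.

[39; (1, 18, 1, 78)]

Write x_i = (sqrt(1596) + m_i)/d_i with (m_0, d_0) = (0, 1). a_0 = floor(sqrt(1596)) = 39, since 39^2 = 1521 <= 1596 < 1600 = 40^2.
Iterate m_{i+1} = d_i*a_i - m_i, d_{i+1} = (1596 - m_{i+1}^2)/d_i, a_{i+1} = floor((a_0 + m_{i+1})/d_{i+1}):
  m_1 = 1*39 - 0 = 39, d_1 = (1596 - 39^2)/1 = 75/1 = 75, a_1 = floor((39 + 39)/75) = 1.
  m_2 = 75*1 - 39 = 36, d_2 = (1596 - 36^2)/75 = 300/75 = 4, a_2 = floor((39 + 36)/4) = 18.
  m_3 = 4*18 - 36 = 36, d_3 = (1596 - 36^2)/4 = 300/4 = 75, a_3 = floor((39 + 36)/75) = 1.
  m_4 = 75*1 - 36 = 39, d_4 = (1596 - 39^2)/75 = 75/75 = 1, a_4 = floor((39 + 39)/1) = 78.
  m_5 = 1*78 - 39 = 39, d_5 = (1596 - 39^2)/1 = 75/1 = 75: (m_5, d_5) = (m_1, d_1) = (39, 75), so from here the quotients repeat a_1, ..., a_4; the period length is 4.
Hence the expansion of sqrt(1596) is a_0 = 39 followed by the repeating block 1, 18, 1, 78 (period 4).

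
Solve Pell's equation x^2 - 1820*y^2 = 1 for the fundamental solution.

(x, y) = (8191, 192)

First expand sqrt(1820) as a continued fraction. With x_i = (sqrt(1820) + m_i)/d_i and (m_0, d_0) = (0, 1): a_0 = floor(sqrt(1820)) = 42, since 42^2 = 1764 <= 1820 < 1849 = 43^2.
Iterate m_{i+1} = d_i*a_i - m_i, d_{i+1} = (1820 - m_{i+1}^2)/d_i, a_{i+1} = floor((a_0 + m_{i+1})/d_{i+1}):
  m_1 = 1*42 - 0 = 42, d_1 = (1820 - 42^2)/1 = 56/1 = 56, a_1 = floor((42 + 42)/56) = 1.
  m_2 = 56*1 - 42 = 14, d_2 = (1820 - 14^2)/56 = 1624/56 = 29, a_2 = floor((42 + 14)/29) = 1.
  m_3 = 29*1 - 14 = 15, d_3 = (1820 - 15^2)/29 = 1595/29 = 55, a_3 = floor((42 + 15)/55) = 1.
  m_4 = 55*1 - 15 = 40, d_4 = (1820 - 40^2)/55 = 220/55 = 4, a_4 = floor((42 + 40)/4) = 20.
  m_5 = 4*20 - 40 = 40, d_5 = (1820 - 40^2)/4 = 220/4 = 55, a_5 = floor((42 + 40)/55) = 1.
  m_6 = 55*1 - 40 = 15, d_6 = (1820 - 15^2)/55 = 1595/55 = 29, a_6 = floor((42 + 15)/29) = 1.
  m_7 = 29*1 - 15 = 14, d_7 = (1820 - 14^2)/29 = 1624/29 = 56, a_7 = floor((42 + 14)/56) = 1.
  m_8 = 56*1 - 14 = 42, d_8 = (1820 - 42^2)/56 = 56/56 = 1, a_8 = floor((42 + 42)/1) = 84.
  m_9 = 1*84 - 42 = 42, d_9 = (1820 - 42^2)/1 = 56/1 = 56: (m_9, d_9) = (m_1, d_1) = (42, 56), so from here the quotients repeat a_1, ..., a_8; the period length is 8.
So sqrt(1820) = [42; (1, 1, 1, 20, 1, 1, 1, 84)] with period length k = 8.
k is even, so the fundamental solution of x^2 - 1820y^2 = 1 is (p_{k-1}, q_{k-1}) = (p_7, q_7); compute convergents through index 7.
Convergents (p_i = a_i*p_{i-1} + p_{i-2}, q_i = a_i*q_{i-1} + q_{i-2} with p_{-2}=0, p_{-1}=1, q_{-2}=1, q_{-1}=0):
  i=0: a_0=42, p_0 = 42*1 + 0 = 42, q_0 = 42*0 + 1 = 1.
  i=1: a_1=1, p_1 = 1*42 + 1 = 43, q_1 = 1*1 + 0 = 1.
  i=2: a_2=1, p_2 = 1*43 + 42 = 85, q_2 = 1*1 + 1 = 2.
  i=3: a_3=1, p_3 = 1*85 + 43 = 128, q_3 = 1*2 + 1 = 3.
  i=4: a_4=20, p_4 = 20*128 + 85 = 2645, q_4 = 20*3 + 2 = 62.
  i=5: a_5=1, p_5 = 1*2645 + 128 = 2773, q_5 = 1*62 + 3 = 65.
  i=6: a_6=1, p_6 = 1*2773 + 2645 = 5418, q_6 = 1*65 + 62 = 127.
  i=7: a_7=1, p_7 = 1*5418 + 2773 = 8191, q_7 = 1*127 + 65 = 192.
Check: 8191^2 - 1820*192^2 = 67092481 - 67092480 = 1, so (x, y) = (8191, 192) solves the equation, and by the theorem it is the least positive solution.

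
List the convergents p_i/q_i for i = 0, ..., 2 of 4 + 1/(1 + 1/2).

Using the convergent recurrence p_i = a_i*p_{i-1} + p_{i-2}, q_i = a_i*q_{i-1} + q_{i-2} with p_{-2}=0, p_{-1}=1, q_{-2}=1, q_{-1}=0:
  i=0: a_0=4, p_0 = 4*1 + 0 = 4, q_0 = 4*0 + 1 = 1.
  i=1: a_1=1, p_1 = 1*4 + 1 = 5, q_1 = 1*1 + 0 = 1.
  i=2: a_2=2, p_2 = 2*5 + 4 = 14, q_2 = 2*1 + 1 = 3.

4/1, 5/1, 14/3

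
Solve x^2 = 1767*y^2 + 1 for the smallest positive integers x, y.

First expand sqrt(1767) as a continued fraction. With x_i = (sqrt(1767) + m_i)/d_i and (m_0, d_0) = (0, 1): a_0 = floor(sqrt(1767)) = 42, since 42^2 = 1764 <= 1767 < 1849 = 43^2.
Iterate m_{i+1} = d_i*a_i - m_i, d_{i+1} = (1767 - m_{i+1}^2)/d_i, a_{i+1} = floor((a_0 + m_{i+1})/d_{i+1}):
  m_1 = 1*42 - 0 = 42, d_1 = (1767 - 42^2)/1 = 3/1 = 3, a_1 = floor((42 + 42)/3) = 28.
  m_2 = 3*28 - 42 = 42, d_2 = (1767 - 42^2)/3 = 3/3 = 1, a_2 = floor((42 + 42)/1) = 84.
  m_3 = 1*84 - 42 = 42, d_3 = (1767 - 42^2)/1 = 3/1 = 3: (m_3, d_3) = (m_1, d_1) = (42, 3), so from here the quotients repeat a_1, a_2; the period length is 2.
So sqrt(1767) = [42; (28, 84)] with period length k = 2.
k is even, so the fundamental solution of x^2 - 1767y^2 = 1 is (p_{k-1}, q_{k-1}) = (p_1, q_1); compute convergents through index 1.
Convergents (p_i = a_i*p_{i-1} + p_{i-2}, q_i = a_i*q_{i-1} + q_{i-2} with p_{-2}=0, p_{-1}=1, q_{-2}=1, q_{-1}=0):
  i=0: a_0=42, p_0 = 42*1 + 0 = 42, q_0 = 42*0 + 1 = 1.
  i=1: a_1=28, p_1 = 28*42 + 1 = 1177, q_1 = 28*1 + 0 = 28.
Check: 1177^2 - 1767*28^2 = 1385329 - 1385328 = 1, so (x, y) = (1177, 28) solves the equation, and by the theorem it is the least positive solution.

(x, y) = (1177, 28)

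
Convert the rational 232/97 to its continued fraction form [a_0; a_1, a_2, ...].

[2; 2, 1, 1, 4, 4]

Run the Euclidean algorithm on 232 and 97; the successive quotients are the partial quotients a_0, a_1, ... (each step inverts the fractional part left over by the previous one):
  232 = 2*97 + 38, so a_0 = 2.
  97 = 2*38 + 21, so a_1 = 2.
  38 = 1*21 + 17, so a_2 = 1.
  21 = 1*17 + 4, so a_3 = 1.
  17 = 4*4 + 1, so a_4 = 4.
  4 = 4*1 + 0, so a_5 = 4.
The remainder reaches 0 after 6 divisions, so the expansion has 6 partial quotients, read off in order.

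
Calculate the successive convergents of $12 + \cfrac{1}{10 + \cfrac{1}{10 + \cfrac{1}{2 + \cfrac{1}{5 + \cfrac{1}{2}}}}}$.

12/1, 121/10, 1222/101, 2565/212, 14047/1161, 30659/2534

Using the convergent recurrence p_i = a_i*p_{i-1} + p_{i-2}, q_i = a_i*q_{i-1} + q_{i-2} with p_{-2}=0, p_{-1}=1, q_{-2}=1, q_{-1}=0:
  i=0: a_0=12, p_0 = 12*1 + 0 = 12, q_0 = 12*0 + 1 = 1.
  i=1: a_1=10, p_1 = 10*12 + 1 = 121, q_1 = 10*1 + 0 = 10.
  i=2: a_2=10, p_2 = 10*121 + 12 = 1222, q_2 = 10*10 + 1 = 101.
  i=3: a_3=2, p_3 = 2*1222 + 121 = 2565, q_3 = 2*101 + 10 = 212.
  i=4: a_4=5, p_4 = 5*2565 + 1222 = 14047, q_4 = 5*212 + 101 = 1161.
  i=5: a_5=2, p_5 = 2*14047 + 2565 = 30659, q_5 = 2*1161 + 212 = 2534.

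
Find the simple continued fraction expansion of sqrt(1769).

[42; (16, 1, 4, 3, 6, 6, 3, 4, 1, 16, 84)]

Write x_i = (sqrt(1769) + m_i)/d_i with (m_0, d_0) = (0, 1). a_0 = floor(sqrt(1769)) = 42, since 42^2 = 1764 <= 1769 < 1849 = 43^2.
Iterate m_{i+1} = d_i*a_i - m_i, d_{i+1} = (1769 - m_{i+1}^2)/d_i, a_{i+1} = floor((a_0 + m_{i+1})/d_{i+1}):
  m_1 = 1*42 - 0 = 42, d_1 = (1769 - 42^2)/1 = 5/1 = 5, a_1 = floor((42 + 42)/5) = 16.
  m_2 = 5*16 - 42 = 38, d_2 = (1769 - 38^2)/5 = 325/5 = 65, a_2 = floor((42 + 38)/65) = 1.
  m_3 = 65*1 - 38 = 27, d_3 = (1769 - 27^2)/65 = 1040/65 = 16, a_3 = floor((42 + 27)/16) = 4.
  m_4 = 16*4 - 27 = 37, d_4 = (1769 - 37^2)/16 = 400/16 = 25, a_4 = floor((42 + 37)/25) = 3.
  m_5 = 25*3 - 37 = 38, d_5 = (1769 - 38^2)/25 = 325/25 = 13, a_5 = floor((42 + 38)/13) = 6.
  m_6 = 13*6 - 38 = 40, d_6 = (1769 - 40^2)/13 = 169/13 = 13, a_6 = floor((42 + 40)/13) = 6.
  m_7 = 13*6 - 40 = 38, d_7 = (1769 - 38^2)/13 = 325/13 = 25, a_7 = floor((42 + 38)/25) = 3.
  m_8 = 25*3 - 38 = 37, d_8 = (1769 - 37^2)/25 = 400/25 = 16, a_8 = floor((42 + 37)/16) = 4.
  m_9 = 16*4 - 37 = 27, d_9 = (1769 - 27^2)/16 = 1040/16 = 65, a_9 = floor((42 + 27)/65) = 1.
  m_10 = 65*1 - 27 = 38, d_10 = (1769 - 38^2)/65 = 325/65 = 5, a_10 = floor((42 + 38)/5) = 16.
  m_11 = 5*16 - 38 = 42, d_11 = (1769 - 42^2)/5 = 5/5 = 1, a_11 = floor((42 + 42)/1) = 84.
  m_12 = 1*84 - 42 = 42, d_12 = (1769 - 42^2)/1 = 5/1 = 5: (m_12, d_12) = (m_1, d_1) = (42, 5), so from here the quotients repeat a_1, ..., a_11; the period length is 11.
Hence the expansion of sqrt(1769) is a_0 = 42 followed by the repeating block 16, 1, 4, 3, 6, 6, 3, 4, 1, 16, 84 (period 11).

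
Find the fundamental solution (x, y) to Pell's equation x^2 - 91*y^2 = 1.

First expand sqrt(91) as a continued fraction. With x_i = (sqrt(91) + m_i)/d_i and (m_0, d_0) = (0, 1): a_0 = floor(sqrt(91)) = 9, since 9^2 = 81 <= 91 < 100 = 10^2.
Iterate m_{i+1} = d_i*a_i - m_i, d_{i+1} = (91 - m_{i+1}^2)/d_i, a_{i+1} = floor((a_0 + m_{i+1})/d_{i+1}):
  m_1 = 1*9 - 0 = 9, d_1 = (91 - 9^2)/1 = 10/1 = 10, a_1 = floor((9 + 9)/10) = 1.
  m_2 = 10*1 - 9 = 1, d_2 = (91 - 1^2)/10 = 90/10 = 9, a_2 = floor((9 + 1)/9) = 1.
  m_3 = 9*1 - 1 = 8, d_3 = (91 - 8^2)/9 = 27/9 = 3, a_3 = floor((9 + 8)/3) = 5.
  m_4 = 3*5 - 8 = 7, d_4 = (91 - 7^2)/3 = 42/3 = 14, a_4 = floor((9 + 7)/14) = 1.
  m_5 = 14*1 - 7 = 7, d_5 = (91 - 7^2)/14 = 42/14 = 3, a_5 = floor((9 + 7)/3) = 5.
  m_6 = 3*5 - 7 = 8, d_6 = (91 - 8^2)/3 = 27/3 = 9, a_6 = floor((9 + 8)/9) = 1.
  m_7 = 9*1 - 8 = 1, d_7 = (91 - 1^2)/9 = 90/9 = 10, a_7 = floor((9 + 1)/10) = 1.
  m_8 = 10*1 - 1 = 9, d_8 = (91 - 9^2)/10 = 10/10 = 1, a_8 = floor((9 + 9)/1) = 18.
  m_9 = 1*18 - 9 = 9, d_9 = (91 - 9^2)/1 = 10/1 = 10: (m_9, d_9) = (m_1, d_1) = (9, 10), so from here the quotients repeat a_1, ..., a_8; the period length is 8.
So sqrt(91) = [9; (1, 1, 5, 1, 5, 1, 1, 18)] with period length k = 8.
k is even, so the fundamental solution of x^2 - 91y^2 = 1 is (p_{k-1}, q_{k-1}) = (p_7, q_7); compute convergents through index 7.
Convergents (p_i = a_i*p_{i-1} + p_{i-2}, q_i = a_i*q_{i-1} + q_{i-2} with p_{-2}=0, p_{-1}=1, q_{-2}=1, q_{-1}=0):
  i=0: a_0=9, p_0 = 9*1 + 0 = 9, q_0 = 9*0 + 1 = 1.
  i=1: a_1=1, p_1 = 1*9 + 1 = 10, q_1 = 1*1 + 0 = 1.
  i=2: a_2=1, p_2 = 1*10 + 9 = 19, q_2 = 1*1 + 1 = 2.
  i=3: a_3=5, p_3 = 5*19 + 10 = 105, q_3 = 5*2 + 1 = 11.
  i=4: a_4=1, p_4 = 1*105 + 19 = 124, q_4 = 1*11 + 2 = 13.
  i=5: a_5=5, p_5 = 5*124 + 105 = 725, q_5 = 5*13 + 11 = 76.
  i=6: a_6=1, p_6 = 1*725 + 124 = 849, q_6 = 1*76 + 13 = 89.
  i=7: a_7=1, p_7 = 1*849 + 725 = 1574, q_7 = 1*89 + 76 = 165.
Check: 1574^2 - 91*165^2 = 2477476 - 2477475 = 1, so (x, y) = (1574, 165) solves the equation, and by the theorem it is the least positive solution.

(x, y) = (1574, 165)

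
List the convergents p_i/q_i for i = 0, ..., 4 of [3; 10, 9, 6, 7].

Using the convergent recurrence p_i = a_i*p_{i-1} + p_{i-2}, q_i = a_i*q_{i-1} + q_{i-2} with p_{-2}=0, p_{-1}=1, q_{-2}=1, q_{-1}=0:
  i=0: a_0=3, p_0 = 3*1 + 0 = 3, q_0 = 3*0 + 1 = 1.
  i=1: a_1=10, p_1 = 10*3 + 1 = 31, q_1 = 10*1 + 0 = 10.
  i=2: a_2=9, p_2 = 9*31 + 3 = 282, q_2 = 9*10 + 1 = 91.
  i=3: a_3=6, p_3 = 6*282 + 31 = 1723, q_3 = 6*91 + 10 = 556.
  i=4: a_4=7, p_4 = 7*1723 + 282 = 12343, q_4 = 7*556 + 91 = 3983.

3/1, 31/10, 282/91, 1723/556, 12343/3983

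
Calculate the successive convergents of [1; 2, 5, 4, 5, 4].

Using the convergent recurrence p_i = a_i*p_{i-1} + p_{i-2}, q_i = a_i*q_{i-1} + q_{i-2} with p_{-2}=0, p_{-1}=1, q_{-2}=1, q_{-1}=0:
  i=0: a_0=1, p_0 = 1*1 + 0 = 1, q_0 = 1*0 + 1 = 1.
  i=1: a_1=2, p_1 = 2*1 + 1 = 3, q_1 = 2*1 + 0 = 2.
  i=2: a_2=5, p_2 = 5*3 + 1 = 16, q_2 = 5*2 + 1 = 11.
  i=3: a_3=4, p_3 = 4*16 + 3 = 67, q_3 = 4*11 + 2 = 46.
  i=4: a_4=5, p_4 = 5*67 + 16 = 351, q_4 = 5*46 + 11 = 241.
  i=5: a_5=4, p_5 = 4*351 + 67 = 1471, q_5 = 4*241 + 46 = 1010.

1/1, 3/2, 16/11, 67/46, 351/241, 1471/1010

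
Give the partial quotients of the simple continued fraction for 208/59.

[3; 1, 1, 9, 3]

Run the Euclidean algorithm on 208 and 59; the successive quotients are the partial quotients a_0, a_1, ... (each step inverts the fractional part left over by the previous one):
  208 = 3*59 + 31, so a_0 = 3.
  59 = 1*31 + 28, so a_1 = 1.
  31 = 1*28 + 3, so a_2 = 1.
  28 = 9*3 + 1, so a_3 = 9.
  3 = 3*1 + 0, so a_4 = 3.
The remainder reaches 0 after 5 divisions, so the expansion has 5 partial quotients, read off in order.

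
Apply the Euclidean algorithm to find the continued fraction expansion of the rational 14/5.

[2; 1, 4]

Run the Euclidean algorithm on 14 and 5; the successive quotients are the partial quotients a_0, a_1, ... (each step inverts the fractional part left over by the previous one):
  14 = 2*5 + 4, so a_0 = 2.
  5 = 1*4 + 1, so a_1 = 1.
  4 = 4*1 + 0, so a_2 = 4.
The remainder reaches 0 after 3 divisions, so the expansion has 3 partial quotients, read off in order.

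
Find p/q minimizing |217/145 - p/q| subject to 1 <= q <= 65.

3/2

Expand x = 217/145 as a continued fraction with the Euclidean algorithm:
  217 = 1*145 + 72, so a_0 = 1.
  145 = 2*72 + 1, so a_1 = 2.
  72 = 72*1 + 0, so a_2 = 72.
so x = [1; 2, 72].
Convergents (p_i = a_i*p_{i-1} + p_{i-2}, q_i = a_i*q_{i-1} + q_{i-2} with p_{-2}=0, p_{-1}=1, q_{-2}=1, q_{-1}=0), until the denominator exceeds 65:
  i=0: a_0=1, p_0 = 1*1 + 0 = 1, q_0 = 1*0 + 1 = 1.
  i=1: a_1=2, p_1 = 2*1 + 1 = 3, q_1 = 2*1 + 0 = 2.
  i=2: a_2=72, p_2 = 72*3 + 1 = 217, q_2 = 72*2 + 1 = 145.
q_2 = 145 > 65, so the last convergent with denominator <= 65 is p_1/q_1 = 3/2.
The closest fraction with denominator <= 65 is either p_1/q_1 or the intermediate fraction (k*p_1 + p_0)/(k*q_1 + q_0) with the largest k >= 1 whose denominator stays <= 65; these approach x as k grows, and every other convergent or intermediate fraction in range is farther away.
Largest k: floor((65 - q_0)/q_1) = floor((65 - 1)/2) = 32.
That gives (32*3 + 1)/(32*2 + 1) = 97/65.
Compare the errors: |x - 3/2| = |217*2 - 3*145|/(145*2) = 1/290, and |x - 97/65| = |217*65 - 97*145|/(145*65) = 40/9425.
Cross-multiplying, 1*9425 = 9425 < 11600 = 40*290, so 1/290 is smaller: the convergent 3/2 is closer to x than 97/65.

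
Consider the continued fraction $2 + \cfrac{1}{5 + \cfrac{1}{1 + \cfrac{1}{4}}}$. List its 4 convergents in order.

2/1, 11/5, 13/6, 63/29

Using the convergent recurrence p_i = a_i*p_{i-1} + p_{i-2}, q_i = a_i*q_{i-1} + q_{i-2} with p_{-2}=0, p_{-1}=1, q_{-2}=1, q_{-1}=0:
  i=0: a_0=2, p_0 = 2*1 + 0 = 2, q_0 = 2*0 + 1 = 1.
  i=1: a_1=5, p_1 = 5*2 + 1 = 11, q_1 = 5*1 + 0 = 5.
  i=2: a_2=1, p_2 = 1*11 + 2 = 13, q_2 = 1*5 + 1 = 6.
  i=3: a_3=4, p_3 = 4*13 + 11 = 63, q_3 = 4*6 + 5 = 29.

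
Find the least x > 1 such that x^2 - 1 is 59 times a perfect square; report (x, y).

First expand sqrt(59) as a continued fraction. With x_i = (sqrt(59) + m_i)/d_i and (m_0, d_0) = (0, 1): a_0 = floor(sqrt(59)) = 7, since 7^2 = 49 <= 59 < 64 = 8^2.
Iterate m_{i+1} = d_i*a_i - m_i, d_{i+1} = (59 - m_{i+1}^2)/d_i, a_{i+1} = floor((a_0 + m_{i+1})/d_{i+1}):
  m_1 = 1*7 - 0 = 7, d_1 = (59 - 7^2)/1 = 10/1 = 10, a_1 = floor((7 + 7)/10) = 1.
  m_2 = 10*1 - 7 = 3, d_2 = (59 - 3^2)/10 = 50/10 = 5, a_2 = floor((7 + 3)/5) = 2.
  m_3 = 5*2 - 3 = 7, d_3 = (59 - 7^2)/5 = 10/5 = 2, a_3 = floor((7 + 7)/2) = 7.
  m_4 = 2*7 - 7 = 7, d_4 = (59 - 7^2)/2 = 10/2 = 5, a_4 = floor((7 + 7)/5) = 2.
  m_5 = 5*2 - 7 = 3, d_5 = (59 - 3^2)/5 = 50/5 = 10, a_5 = floor((7 + 3)/10) = 1.
  m_6 = 10*1 - 3 = 7, d_6 = (59 - 7^2)/10 = 10/10 = 1, a_6 = floor((7 + 7)/1) = 14.
  m_7 = 1*14 - 7 = 7, d_7 = (59 - 7^2)/1 = 10/1 = 10: (m_7, d_7) = (m_1, d_1) = (7, 10), so from here the quotients repeat a_1, ..., a_6; the period length is 6.
So sqrt(59) = [7; (1, 2, 7, 2, 1, 14)] with period length k = 6.
k is even, so the fundamental solution of x^2 - 59y^2 = 1 is (p_{k-1}, q_{k-1}) = (p_5, q_5); compute convergents through index 5.
Convergents (p_i = a_i*p_{i-1} + p_{i-2}, q_i = a_i*q_{i-1} + q_{i-2} with p_{-2}=0, p_{-1}=1, q_{-2}=1, q_{-1}=0):
  i=0: a_0=7, p_0 = 7*1 + 0 = 7, q_0 = 7*0 + 1 = 1.
  i=1: a_1=1, p_1 = 1*7 + 1 = 8, q_1 = 1*1 + 0 = 1.
  i=2: a_2=2, p_2 = 2*8 + 7 = 23, q_2 = 2*1 + 1 = 3.
  i=3: a_3=7, p_3 = 7*23 + 8 = 169, q_3 = 7*3 + 1 = 22.
  i=4: a_4=2, p_4 = 2*169 + 23 = 361, q_4 = 2*22 + 3 = 47.
  i=5: a_5=1, p_5 = 1*361 + 169 = 530, q_5 = 1*47 + 22 = 69.
Check: 530^2 - 59*69^2 = 280900 - 280899 = 1, so (x, y) = (530, 69) solves the equation, and by the theorem it is the least positive solution.

(x, y) = (530, 69)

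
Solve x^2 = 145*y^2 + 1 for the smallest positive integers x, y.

First expand sqrt(145) as a continued fraction. With x_i = (sqrt(145) + m_i)/d_i and (m_0, d_0) = (0, 1): a_0 = floor(sqrt(145)) = 12, since 12^2 = 144 <= 145 < 169 = 13^2.
Iterate m_{i+1} = d_i*a_i - m_i, d_{i+1} = (145 - m_{i+1}^2)/d_i, a_{i+1} = floor((a_0 + m_{i+1})/d_{i+1}):
  m_1 = 1*12 - 0 = 12, d_1 = (145 - 12^2)/1 = 1/1 = 1, a_1 = floor((12 + 12)/1) = 24.
  m_2 = 1*24 - 12 = 12, d_2 = (145 - 12^2)/1 = 1/1 = 1: (m_2, d_2) = (m_1, d_1) = (12, 1), so from here the quotient a_1 repeats; the period length is 1.
So sqrt(145) = [12; (24)] with period length k = 1.
k is odd, so (p_{k-1}, q_{k-1}) only solves x^2 - 145y^2 = -1 and the fundamental solution of x^2 - 145y^2 = 1 is (p_{2k-1}, q_{2k-1}) = (p_1, q_1); compute convergents through index 1, running through the period twice.
Convergents (p_i = a_i*p_{i-1} + p_{i-2}, q_i = a_i*q_{i-1} + q_{i-2} with p_{-2}=0, p_{-1}=1, q_{-2}=1, q_{-1}=0):
  i=0: a_0=12, p_0 = 12*1 + 0 = 12, q_0 = 12*0 + 1 = 1.
  i=1: a_1=24, p_1 = 24*12 + 1 = 289, q_1 = 24*1 + 0 = 24.
Indeed p_0^2 - 145*q_0^2 = 144 - 145 = -1, not +1.
Check: 289^2 - 145*24^2 = 83521 - 83520 = 1, so (x, y) = (289, 24) solves the equation, and by the theorem it is the least positive solution.

(x, y) = (289, 24)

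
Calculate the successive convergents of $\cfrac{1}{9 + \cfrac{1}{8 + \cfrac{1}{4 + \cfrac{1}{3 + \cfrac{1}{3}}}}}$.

0/1, 1/9, 8/73, 33/301, 107/976, 354/3229

Using the convergent recurrence p_i = a_i*p_{i-1} + p_{i-2}, q_i = a_i*q_{i-1} + q_{i-2} with p_{-2}=0, p_{-1}=1, q_{-2}=1, q_{-1}=0:
  i=0: a_0=0, p_0 = 0*1 + 0 = 0, q_0 = 0*0 + 1 = 1.
  i=1: a_1=9, p_1 = 9*0 + 1 = 1, q_1 = 9*1 + 0 = 9.
  i=2: a_2=8, p_2 = 8*1 + 0 = 8, q_2 = 8*9 + 1 = 73.
  i=3: a_3=4, p_3 = 4*8 + 1 = 33, q_3 = 4*73 + 9 = 301.
  i=4: a_4=3, p_4 = 3*33 + 8 = 107, q_4 = 3*301 + 73 = 976.
  i=5: a_5=3, p_5 = 3*107 + 33 = 354, q_5 = 3*976 + 301 = 3229.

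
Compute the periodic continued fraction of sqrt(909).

[30; (6, 1, 2, 6, 2, 1, 6, 60)]

Write x_i = (sqrt(909) + m_i)/d_i with (m_0, d_0) = (0, 1). a_0 = floor(sqrt(909)) = 30, since 30^2 = 900 <= 909 < 961 = 31^2.
Iterate m_{i+1} = d_i*a_i - m_i, d_{i+1} = (909 - m_{i+1}^2)/d_i, a_{i+1} = floor((a_0 + m_{i+1})/d_{i+1}):
  m_1 = 1*30 - 0 = 30, d_1 = (909 - 30^2)/1 = 9/1 = 9, a_1 = floor((30 + 30)/9) = 6.
  m_2 = 9*6 - 30 = 24, d_2 = (909 - 24^2)/9 = 333/9 = 37, a_2 = floor((30 + 24)/37) = 1.
  m_3 = 37*1 - 24 = 13, d_3 = (909 - 13^2)/37 = 740/37 = 20, a_3 = floor((30 + 13)/20) = 2.
  m_4 = 20*2 - 13 = 27, d_4 = (909 - 27^2)/20 = 180/20 = 9, a_4 = floor((30 + 27)/9) = 6.
  m_5 = 9*6 - 27 = 27, d_5 = (909 - 27^2)/9 = 180/9 = 20, a_5 = floor((30 + 27)/20) = 2.
  m_6 = 20*2 - 27 = 13, d_6 = (909 - 13^2)/20 = 740/20 = 37, a_6 = floor((30 + 13)/37) = 1.
  m_7 = 37*1 - 13 = 24, d_7 = (909 - 24^2)/37 = 333/37 = 9, a_7 = floor((30 + 24)/9) = 6.
  m_8 = 9*6 - 24 = 30, d_8 = (909 - 30^2)/9 = 9/9 = 1, a_8 = floor((30 + 30)/1) = 60.
  m_9 = 1*60 - 30 = 30, d_9 = (909 - 30^2)/1 = 9/1 = 9: (m_9, d_9) = (m_1, d_1) = (30, 9), so from here the quotients repeat a_1, ..., a_8; the period length is 8.
Hence the expansion of sqrt(909) is a_0 = 30 followed by the repeating block 6, 1, 2, 6, 2, 1, 6, 60 (period 8).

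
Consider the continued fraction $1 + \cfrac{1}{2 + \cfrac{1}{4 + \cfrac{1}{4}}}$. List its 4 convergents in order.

Using the convergent recurrence p_i = a_i*p_{i-1} + p_{i-2}, q_i = a_i*q_{i-1} + q_{i-2} with p_{-2}=0, p_{-1}=1, q_{-2}=1, q_{-1}=0:
  i=0: a_0=1, p_0 = 1*1 + 0 = 1, q_0 = 1*0 + 1 = 1.
  i=1: a_1=2, p_1 = 2*1 + 1 = 3, q_1 = 2*1 + 0 = 2.
  i=2: a_2=4, p_2 = 4*3 + 1 = 13, q_2 = 4*2 + 1 = 9.
  i=3: a_3=4, p_3 = 4*13 + 3 = 55, q_3 = 4*9 + 2 = 38.

1/1, 3/2, 13/9, 55/38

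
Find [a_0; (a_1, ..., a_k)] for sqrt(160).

[12; (1, 1, 1, 5, 1, 1, 1, 24)]

Write x_i = (sqrt(160) + m_i)/d_i with (m_0, d_0) = (0, 1). a_0 = floor(sqrt(160)) = 12, since 12^2 = 144 <= 160 < 169 = 13^2.
Iterate m_{i+1} = d_i*a_i - m_i, d_{i+1} = (160 - m_{i+1}^2)/d_i, a_{i+1} = floor((a_0 + m_{i+1})/d_{i+1}):
  m_1 = 1*12 - 0 = 12, d_1 = (160 - 12^2)/1 = 16/1 = 16, a_1 = floor((12 + 12)/16) = 1.
  m_2 = 16*1 - 12 = 4, d_2 = (160 - 4^2)/16 = 144/16 = 9, a_2 = floor((12 + 4)/9) = 1.
  m_3 = 9*1 - 4 = 5, d_3 = (160 - 5^2)/9 = 135/9 = 15, a_3 = floor((12 + 5)/15) = 1.
  m_4 = 15*1 - 5 = 10, d_4 = (160 - 10^2)/15 = 60/15 = 4, a_4 = floor((12 + 10)/4) = 5.
  m_5 = 4*5 - 10 = 10, d_5 = (160 - 10^2)/4 = 60/4 = 15, a_5 = floor((12 + 10)/15) = 1.
  m_6 = 15*1 - 10 = 5, d_6 = (160 - 5^2)/15 = 135/15 = 9, a_6 = floor((12 + 5)/9) = 1.
  m_7 = 9*1 - 5 = 4, d_7 = (160 - 4^2)/9 = 144/9 = 16, a_7 = floor((12 + 4)/16) = 1.
  m_8 = 16*1 - 4 = 12, d_8 = (160 - 12^2)/16 = 16/16 = 1, a_8 = floor((12 + 12)/1) = 24.
  m_9 = 1*24 - 12 = 12, d_9 = (160 - 12^2)/1 = 16/1 = 16: (m_9, d_9) = (m_1, d_1) = (12, 16), so from here the quotients repeat a_1, ..., a_8; the period length is 8.
Hence the expansion of sqrt(160) is a_0 = 12 followed by the repeating block 1, 1, 1, 5, 1, 1, 1, 24 (period 8).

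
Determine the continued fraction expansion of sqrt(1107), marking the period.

[33; (3, 1, 2, 7, 33, 7, 2, 1, 3, 66)]

Write x_i = (sqrt(1107) + m_i)/d_i with (m_0, d_0) = (0, 1). a_0 = floor(sqrt(1107)) = 33, since 33^2 = 1089 <= 1107 < 1156 = 34^2.
Iterate m_{i+1} = d_i*a_i - m_i, d_{i+1} = (1107 - m_{i+1}^2)/d_i, a_{i+1} = floor((a_0 + m_{i+1})/d_{i+1}):
  m_1 = 1*33 - 0 = 33, d_1 = (1107 - 33^2)/1 = 18/1 = 18, a_1 = floor((33 + 33)/18) = 3.
  m_2 = 18*3 - 33 = 21, d_2 = (1107 - 21^2)/18 = 666/18 = 37, a_2 = floor((33 + 21)/37) = 1.
  m_3 = 37*1 - 21 = 16, d_3 = (1107 - 16^2)/37 = 851/37 = 23, a_3 = floor((33 + 16)/23) = 2.
  m_4 = 23*2 - 16 = 30, d_4 = (1107 - 30^2)/23 = 207/23 = 9, a_4 = floor((33 + 30)/9) = 7.
  m_5 = 9*7 - 30 = 33, d_5 = (1107 - 33^2)/9 = 18/9 = 2, a_5 = floor((33 + 33)/2) = 33.
  m_6 = 2*33 - 33 = 33, d_6 = (1107 - 33^2)/2 = 18/2 = 9, a_6 = floor((33 + 33)/9) = 7.
  m_7 = 9*7 - 33 = 30, d_7 = (1107 - 30^2)/9 = 207/9 = 23, a_7 = floor((33 + 30)/23) = 2.
  m_8 = 23*2 - 30 = 16, d_8 = (1107 - 16^2)/23 = 851/23 = 37, a_8 = floor((33 + 16)/37) = 1.
  m_9 = 37*1 - 16 = 21, d_9 = (1107 - 21^2)/37 = 666/37 = 18, a_9 = floor((33 + 21)/18) = 3.
  m_10 = 18*3 - 21 = 33, d_10 = (1107 - 33^2)/18 = 18/18 = 1, a_10 = floor((33 + 33)/1) = 66.
  m_11 = 1*66 - 33 = 33, d_11 = (1107 - 33^2)/1 = 18/1 = 18: (m_11, d_11) = (m_1, d_1) = (33, 18), so from here the quotients repeat a_1, ..., a_10; the period length is 10.
Hence the expansion of sqrt(1107) is a_0 = 33 followed by the repeating block 3, 1, 2, 7, 33, 7, 2, 1, 3, 66 (period 10).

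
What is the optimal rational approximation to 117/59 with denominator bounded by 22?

Expand x = 117/59 as a continued fraction with the Euclidean algorithm:
  117 = 1*59 + 58, so a_0 = 1.
  59 = 1*58 + 1, so a_1 = 1.
  58 = 58*1 + 0, so a_2 = 58.
so x = [1; 1, 58].
Convergents (p_i = a_i*p_{i-1} + p_{i-2}, q_i = a_i*q_{i-1} + q_{i-2} with p_{-2}=0, p_{-1}=1, q_{-2}=1, q_{-1}=0), until the denominator exceeds 22:
  i=0: a_0=1, p_0 = 1*1 + 0 = 1, q_0 = 1*0 + 1 = 1.
  i=1: a_1=1, p_1 = 1*1 + 1 = 2, q_1 = 1*1 + 0 = 1.
  i=2: a_2=58, p_2 = 58*2 + 1 = 117, q_2 = 58*1 + 1 = 59.
q_2 = 59 > 22, so the last convergent with denominator <= 22 is p_1/q_1 = 2/1.
The closest fraction with denominator <= 22 is either p_1/q_1 or the intermediate fraction (k*p_1 + p_0)/(k*q_1 + q_0) with the largest k >= 1 whose denominator stays <= 22; these approach x as k grows, and every other convergent or intermediate fraction in range is farther away.
Largest k: floor((22 - q_0)/q_1) = floor((22 - 1)/1) = 21.
That gives (21*2 + 1)/(21*1 + 1) = 43/22.
Compare the errors: |x - 2/1| = |117*1 - 2*59|/(59*1) = 1/59, and |x - 43/22| = |117*22 - 43*59|/(59*22) = 37/1298.
Cross-multiplying, 1*1298 = 1298 < 2183 = 37*59, so 1/59 is smaller: the convergent 2/1 is closer to x than 43/22.

2/1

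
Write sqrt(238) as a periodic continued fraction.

Write x_i = (sqrt(238) + m_i)/d_i with (m_0, d_0) = (0, 1). a_0 = floor(sqrt(238)) = 15, since 15^2 = 225 <= 238 < 256 = 16^2.
Iterate m_{i+1} = d_i*a_i - m_i, d_{i+1} = (238 - m_{i+1}^2)/d_i, a_{i+1} = floor((a_0 + m_{i+1})/d_{i+1}):
  m_1 = 1*15 - 0 = 15, d_1 = (238 - 15^2)/1 = 13/1 = 13, a_1 = floor((15 + 15)/13) = 2.
  m_2 = 13*2 - 15 = 11, d_2 = (238 - 11^2)/13 = 117/13 = 9, a_2 = floor((15 + 11)/9) = 2.
  m_3 = 9*2 - 11 = 7, d_3 = (238 - 7^2)/9 = 189/9 = 21, a_3 = floor((15 + 7)/21) = 1.
  m_4 = 21*1 - 7 = 14, d_4 = (238 - 14^2)/21 = 42/21 = 2, a_4 = floor((15 + 14)/2) = 14.
  m_5 = 2*14 - 14 = 14, d_5 = (238 - 14^2)/2 = 42/2 = 21, a_5 = floor((15 + 14)/21) = 1.
  m_6 = 21*1 - 14 = 7, d_6 = (238 - 7^2)/21 = 189/21 = 9, a_6 = floor((15 + 7)/9) = 2.
  m_7 = 9*2 - 7 = 11, d_7 = (238 - 11^2)/9 = 117/9 = 13, a_7 = floor((15 + 11)/13) = 2.
  m_8 = 13*2 - 11 = 15, d_8 = (238 - 15^2)/13 = 13/13 = 1, a_8 = floor((15 + 15)/1) = 30.
  m_9 = 1*30 - 15 = 15, d_9 = (238 - 15^2)/1 = 13/1 = 13: (m_9, d_9) = (m_1, d_1) = (15, 13), so from here the quotients repeat a_1, ..., a_8; the period length is 8.
Hence the expansion of sqrt(238) is a_0 = 15 followed by the repeating block 2, 2, 1, 14, 1, 2, 2, 30 (period 8).

[15; (2, 2, 1, 14, 1, 2, 2, 30)]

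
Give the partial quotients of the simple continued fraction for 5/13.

Run the Euclidean algorithm on 5 and 13; the successive quotients are the partial quotients a_0, a_1, ... (each step inverts the fractional part left over by the previous one):
  5 = 0*13 + 5, so a_0 = 0.
  13 = 2*5 + 3, so a_1 = 2.
  5 = 1*3 + 2, so a_2 = 1.
  3 = 1*2 + 1, so a_3 = 1.
  2 = 2*1 + 0, so a_4 = 2.
The remainder reaches 0 after 5 divisions, so the expansion has 5 partial quotients, read off in order.

[0; 2, 1, 1, 2]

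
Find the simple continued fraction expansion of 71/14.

[5; 14]

Run the Euclidean algorithm on 71 and 14; the successive quotients are the partial quotients a_0, a_1, ... (each step inverts the fractional part left over by the previous one):
  71 = 5*14 + 1, so a_0 = 5.
  14 = 14*1 + 0, so a_1 = 14.
The remainder reaches 0 after 2 divisions, so the expansion has 2 partial quotients, read off in order.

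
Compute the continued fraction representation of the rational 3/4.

Run the Euclidean algorithm on 3 and 4; the successive quotients are the partial quotients a_0, a_1, ... (each step inverts the fractional part left over by the previous one):
  3 = 0*4 + 3, so a_0 = 0.
  4 = 1*3 + 1, so a_1 = 1.
  3 = 3*1 + 0, so a_2 = 3.
The remainder reaches 0 after 3 divisions, so the expansion has 3 partial quotients, read off in order.

[0; 1, 3]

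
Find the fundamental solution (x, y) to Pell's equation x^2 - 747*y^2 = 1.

First expand sqrt(747) as a continued fraction. With x_i = (sqrt(747) + m_i)/d_i and (m_0, d_0) = (0, 1): a_0 = floor(sqrt(747)) = 27, since 27^2 = 729 <= 747 < 784 = 28^2.
Iterate m_{i+1} = d_i*a_i - m_i, d_{i+1} = (747 - m_{i+1}^2)/d_i, a_{i+1} = floor((a_0 + m_{i+1})/d_{i+1}):
  m_1 = 1*27 - 0 = 27, d_1 = (747 - 27^2)/1 = 18/1 = 18, a_1 = floor((27 + 27)/18) = 3.
  m_2 = 18*3 - 27 = 27, d_2 = (747 - 27^2)/18 = 18/18 = 1, a_2 = floor((27 + 27)/1) = 54.
  m_3 = 1*54 - 27 = 27, d_3 = (747 - 27^2)/1 = 18/1 = 18: (m_3, d_3) = (m_1, d_1) = (27, 18), so from here the quotients repeat a_1, a_2; the period length is 2.
So sqrt(747) = [27; (3, 54)] with period length k = 2.
k is even, so the fundamental solution of x^2 - 747y^2 = 1 is (p_{k-1}, q_{k-1}) = (p_1, q_1); compute convergents through index 1.
Convergents (p_i = a_i*p_{i-1} + p_{i-2}, q_i = a_i*q_{i-1} + q_{i-2} with p_{-2}=0, p_{-1}=1, q_{-2}=1, q_{-1}=0):
  i=0: a_0=27, p_0 = 27*1 + 0 = 27, q_0 = 27*0 + 1 = 1.
  i=1: a_1=3, p_1 = 3*27 + 1 = 82, q_1 = 3*1 + 0 = 3.
Check: 82^2 - 747*3^2 = 6724 - 6723 = 1, so (x, y) = (82, 3) solves the equation, and by the theorem it is the least positive solution.

(x, y) = (82, 3)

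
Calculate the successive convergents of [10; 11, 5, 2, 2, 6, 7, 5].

Using the convergent recurrence p_i = a_i*p_{i-1} + p_{i-2}, q_i = a_i*q_{i-1} + q_{i-2} with p_{-2}=0, p_{-1}=1, q_{-2}=1, q_{-1}=0:
  i=0: a_0=10, p_0 = 10*1 + 0 = 10, q_0 = 10*0 + 1 = 1.
  i=1: a_1=11, p_1 = 11*10 + 1 = 111, q_1 = 11*1 + 0 = 11.
  i=2: a_2=5, p_2 = 5*111 + 10 = 565, q_2 = 5*11 + 1 = 56.
  i=3: a_3=2, p_3 = 2*565 + 111 = 1241, q_3 = 2*56 + 11 = 123.
  i=4: a_4=2, p_4 = 2*1241 + 565 = 3047, q_4 = 2*123 + 56 = 302.
  i=5: a_5=6, p_5 = 6*3047 + 1241 = 19523, q_5 = 6*302 + 123 = 1935.
  i=6: a_6=7, p_6 = 7*19523 + 3047 = 139708, q_6 = 7*1935 + 302 = 13847.
  i=7: a_7=5, p_7 = 5*139708 + 19523 = 718063, q_7 = 5*13847 + 1935 = 71170.

10/1, 111/11, 565/56, 1241/123, 3047/302, 19523/1935, 139708/13847, 718063/71170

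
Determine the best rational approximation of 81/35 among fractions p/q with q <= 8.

7/3

Expand x = 81/35 as a continued fraction with the Euclidean algorithm:
  81 = 2*35 + 11, so a_0 = 2.
  35 = 3*11 + 2, so a_1 = 3.
  11 = 5*2 + 1, so a_2 = 5.
  2 = 2*1 + 0, so a_3 = 2.
so x = [2; 3, 5, 2].
Convergents (p_i = a_i*p_{i-1} + p_{i-2}, q_i = a_i*q_{i-1} + q_{i-2} with p_{-2}=0, p_{-1}=1, q_{-2}=1, q_{-1}=0), until the denominator exceeds 8:
  i=0: a_0=2, p_0 = 2*1 + 0 = 2, q_0 = 2*0 + 1 = 1.
  i=1: a_1=3, p_1 = 3*2 + 1 = 7, q_1 = 3*1 + 0 = 3.
  i=2: a_2=5, p_2 = 5*7 + 2 = 37, q_2 = 5*3 + 1 = 16.
q_2 = 16 > 8, so the last convergent with denominator <= 8 is p_1/q_1 = 7/3.
The closest fraction with denominator <= 8 is either p_1/q_1 or the intermediate fraction (k*p_1 + p_0)/(k*q_1 + q_0) with the largest k >= 1 whose denominator stays <= 8; these approach x as k grows, and every other convergent or intermediate fraction in range is farther away.
Largest k: floor((8 - q_0)/q_1) = floor((8 - 1)/3) = 2.
That gives (2*7 + 2)/(2*3 + 1) = 16/7.
Compare the errors: |x - 7/3| = |81*3 - 7*35|/(35*3) = 2/105, and |x - 16/7| = |81*7 - 16*35|/(35*7) = 7/245.
Cross-multiplying, 2*245 = 490 < 735 = 7*105, so 2/105 is smaller: the convergent 7/3 is closer to x than 16/7.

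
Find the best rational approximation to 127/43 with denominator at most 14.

Expand x = 127/43 as a continued fraction with the Euclidean algorithm:
  127 = 2*43 + 41, so a_0 = 2.
  43 = 1*41 + 2, so a_1 = 1.
  41 = 20*2 + 1, so a_2 = 20.
  2 = 2*1 + 0, so a_3 = 2.
so x = [2; 1, 20, 2].
Convergents (p_i = a_i*p_{i-1} + p_{i-2}, q_i = a_i*q_{i-1} + q_{i-2} with p_{-2}=0, p_{-1}=1, q_{-2}=1, q_{-1}=0), until the denominator exceeds 14:
  i=0: a_0=2, p_0 = 2*1 + 0 = 2, q_0 = 2*0 + 1 = 1.
  i=1: a_1=1, p_1 = 1*2 + 1 = 3, q_1 = 1*1 + 0 = 1.
  i=2: a_2=20, p_2 = 20*3 + 2 = 62, q_2 = 20*1 + 1 = 21.
q_2 = 21 > 14, so the last convergent with denominator <= 14 is p_1/q_1 = 3/1.
The closest fraction with denominator <= 14 is either p_1/q_1 or the intermediate fraction (k*p_1 + p_0)/(k*q_1 + q_0) with the largest k >= 1 whose denominator stays <= 14; these approach x as k grows, and every other convergent or intermediate fraction in range is farther away.
Largest k: floor((14 - q_0)/q_1) = floor((14 - 1)/1) = 13.
That gives (13*3 + 2)/(13*1 + 1) = 41/14.
Compare the errors: |x - 3/1| = |127*1 - 3*43|/(43*1) = 2/43, and |x - 41/14| = |127*14 - 41*43|/(43*14) = 15/602.
Cross-multiplying, 15*43 = 645 < 1204 = 2*602, so 15/602 is smaller: the intermediate fraction 41/14 is closer to x than 3/1.

41/14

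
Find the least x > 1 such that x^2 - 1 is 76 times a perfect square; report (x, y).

First expand sqrt(76) as a continued fraction. With x_i = (sqrt(76) + m_i)/d_i and (m_0, d_0) = (0, 1): a_0 = floor(sqrt(76)) = 8, since 8^2 = 64 <= 76 < 81 = 9^2.
Iterate m_{i+1} = d_i*a_i - m_i, d_{i+1} = (76 - m_{i+1}^2)/d_i, a_{i+1} = floor((a_0 + m_{i+1})/d_{i+1}):
  m_1 = 1*8 - 0 = 8, d_1 = (76 - 8^2)/1 = 12/1 = 12, a_1 = floor((8 + 8)/12) = 1.
  m_2 = 12*1 - 8 = 4, d_2 = (76 - 4^2)/12 = 60/12 = 5, a_2 = floor((8 + 4)/5) = 2.
  m_3 = 5*2 - 4 = 6, d_3 = (76 - 6^2)/5 = 40/5 = 8, a_3 = floor((8 + 6)/8) = 1.
  m_4 = 8*1 - 6 = 2, d_4 = (76 - 2^2)/8 = 72/8 = 9, a_4 = floor((8 + 2)/9) = 1.
  m_5 = 9*1 - 2 = 7, d_5 = (76 - 7^2)/9 = 27/9 = 3, a_5 = floor((8 + 7)/3) = 5.
  m_6 = 3*5 - 7 = 8, d_6 = (76 - 8^2)/3 = 12/3 = 4, a_6 = floor((8 + 8)/4) = 4.
  m_7 = 4*4 - 8 = 8, d_7 = (76 - 8^2)/4 = 12/4 = 3, a_7 = floor((8 + 8)/3) = 5.
  m_8 = 3*5 - 8 = 7, d_8 = (76 - 7^2)/3 = 27/3 = 9, a_8 = floor((8 + 7)/9) = 1.
  m_9 = 9*1 - 7 = 2, d_9 = (76 - 2^2)/9 = 72/9 = 8, a_9 = floor((8 + 2)/8) = 1.
  m_10 = 8*1 - 2 = 6, d_10 = (76 - 6^2)/8 = 40/8 = 5, a_10 = floor((8 + 6)/5) = 2.
  m_11 = 5*2 - 6 = 4, d_11 = (76 - 4^2)/5 = 60/5 = 12, a_11 = floor((8 + 4)/12) = 1.
  m_12 = 12*1 - 4 = 8, d_12 = (76 - 8^2)/12 = 12/12 = 1, a_12 = floor((8 + 8)/1) = 16.
  m_13 = 1*16 - 8 = 8, d_13 = (76 - 8^2)/1 = 12/1 = 12: (m_13, d_13) = (m_1, d_1) = (8, 12), so from here the quotients repeat a_1, ..., a_12; the period length is 12.
So sqrt(76) = [8; (1, 2, 1, 1, 5, 4, 5, 1, 1, 2, 1, 16)] with period length k = 12.
k is even, so the fundamental solution of x^2 - 76y^2 = 1 is (p_{k-1}, q_{k-1}) = (p_11, q_11); compute convergents through index 11.
Convergents (p_i = a_i*p_{i-1} + p_{i-2}, q_i = a_i*q_{i-1} + q_{i-2} with p_{-2}=0, p_{-1}=1, q_{-2}=1, q_{-1}=0):
  i=0: a_0=8, p_0 = 8*1 + 0 = 8, q_0 = 8*0 + 1 = 1.
  i=1: a_1=1, p_1 = 1*8 + 1 = 9, q_1 = 1*1 + 0 = 1.
  i=2: a_2=2, p_2 = 2*9 + 8 = 26, q_2 = 2*1 + 1 = 3.
  i=3: a_3=1, p_3 = 1*26 + 9 = 35, q_3 = 1*3 + 1 = 4.
  i=4: a_4=1, p_4 = 1*35 + 26 = 61, q_4 = 1*4 + 3 = 7.
  i=5: a_5=5, p_5 = 5*61 + 35 = 340, q_5 = 5*7 + 4 = 39.
  i=6: a_6=4, p_6 = 4*340 + 61 = 1421, q_6 = 4*39 + 7 = 163.
  i=7: a_7=5, p_7 = 5*1421 + 340 = 7445, q_7 = 5*163 + 39 = 854.
  i=8: a_8=1, p_8 = 1*7445 + 1421 = 8866, q_8 = 1*854 + 163 = 1017.
  i=9: a_9=1, p_9 = 1*8866 + 7445 = 16311, q_9 = 1*1017 + 854 = 1871.
  i=10: a_10=2, p_10 = 2*16311 + 8866 = 41488, q_10 = 2*1871 + 1017 = 4759.
  i=11: a_11=1, p_11 = 1*41488 + 16311 = 57799, q_11 = 1*4759 + 1871 = 6630.
Check: 57799^2 - 76*6630^2 = 3340724401 - 3340724400 = 1, so (x, y) = (57799, 6630) solves the equation, and by the theorem it is the least positive solution.

(x, y) = (57799, 6630)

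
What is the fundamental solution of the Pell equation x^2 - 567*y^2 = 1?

(x, y) = (2024, 85)

First expand sqrt(567) as a continued fraction. With x_i = (sqrt(567) + m_i)/d_i and (m_0, d_0) = (0, 1): a_0 = floor(sqrt(567)) = 23, since 23^2 = 529 <= 567 < 576 = 24^2.
Iterate m_{i+1} = d_i*a_i - m_i, d_{i+1} = (567 - m_{i+1}^2)/d_i, a_{i+1} = floor((a_0 + m_{i+1})/d_{i+1}):
  m_1 = 1*23 - 0 = 23, d_1 = (567 - 23^2)/1 = 38/1 = 38, a_1 = floor((23 + 23)/38) = 1.
  m_2 = 38*1 - 23 = 15, d_2 = (567 - 15^2)/38 = 342/38 = 9, a_2 = floor((23 + 15)/9) = 4.
  m_3 = 9*4 - 15 = 21, d_3 = (567 - 21^2)/9 = 126/9 = 14, a_3 = floor((23 + 21)/14) = 3.
  m_4 = 14*3 - 21 = 21, d_4 = (567 - 21^2)/14 = 126/14 = 9, a_4 = floor((23 + 21)/9) = 4.
  m_5 = 9*4 - 21 = 15, d_5 = (567 - 15^2)/9 = 342/9 = 38, a_5 = floor((23 + 15)/38) = 1.
  m_6 = 38*1 - 15 = 23, d_6 = (567 - 23^2)/38 = 38/38 = 1, a_6 = floor((23 + 23)/1) = 46.
  m_7 = 1*46 - 23 = 23, d_7 = (567 - 23^2)/1 = 38/1 = 38: (m_7, d_7) = (m_1, d_1) = (23, 38), so from here the quotients repeat a_1, ..., a_6; the period length is 6.
So sqrt(567) = [23; (1, 4, 3, 4, 1, 46)] with period length k = 6.
k is even, so the fundamental solution of x^2 - 567y^2 = 1 is (p_{k-1}, q_{k-1}) = (p_5, q_5); compute convergents through index 5.
Convergents (p_i = a_i*p_{i-1} + p_{i-2}, q_i = a_i*q_{i-1} + q_{i-2} with p_{-2}=0, p_{-1}=1, q_{-2}=1, q_{-1}=0):
  i=0: a_0=23, p_0 = 23*1 + 0 = 23, q_0 = 23*0 + 1 = 1.
  i=1: a_1=1, p_1 = 1*23 + 1 = 24, q_1 = 1*1 + 0 = 1.
  i=2: a_2=4, p_2 = 4*24 + 23 = 119, q_2 = 4*1 + 1 = 5.
  i=3: a_3=3, p_3 = 3*119 + 24 = 381, q_3 = 3*5 + 1 = 16.
  i=4: a_4=4, p_4 = 4*381 + 119 = 1643, q_4 = 4*16 + 5 = 69.
  i=5: a_5=1, p_5 = 1*1643 + 381 = 2024, q_5 = 1*69 + 16 = 85.
Check: 2024^2 - 567*85^2 = 4096576 - 4096575 = 1, so (x, y) = (2024, 85) solves the equation, and by the theorem it is the least positive solution.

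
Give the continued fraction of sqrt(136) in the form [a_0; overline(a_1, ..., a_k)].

[11; overline(1, 1, 1, 22)]

Write x_i = (sqrt(136) + m_i)/d_i with (m_0, d_0) = (0, 1). a_0 = floor(sqrt(136)) = 11, since 11^2 = 121 <= 136 < 144 = 12^2.
Iterate m_{i+1} = d_i*a_i - m_i, d_{i+1} = (136 - m_{i+1}^2)/d_i, a_{i+1} = floor((a_0 + m_{i+1})/d_{i+1}):
  m_1 = 1*11 - 0 = 11, d_1 = (136 - 11^2)/1 = 15/1 = 15, a_1 = floor((11 + 11)/15) = 1.
  m_2 = 15*1 - 11 = 4, d_2 = (136 - 4^2)/15 = 120/15 = 8, a_2 = floor((11 + 4)/8) = 1.
  m_3 = 8*1 - 4 = 4, d_3 = (136 - 4^2)/8 = 120/8 = 15, a_3 = floor((11 + 4)/15) = 1.
  m_4 = 15*1 - 4 = 11, d_4 = (136 - 11^2)/15 = 15/15 = 1, a_4 = floor((11 + 11)/1) = 22.
  m_5 = 1*22 - 11 = 11, d_5 = (136 - 11^2)/1 = 15/1 = 15: (m_5, d_5) = (m_1, d_1) = (11, 15), so from here the quotients repeat a_1, ..., a_4; the period length is 4.
Hence the expansion of sqrt(136) is a_0 = 11 followed by the repeating block 1, 1, 1, 22 (period 4).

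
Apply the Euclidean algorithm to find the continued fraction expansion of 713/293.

Run the Euclidean algorithm on 713 and 293; the successive quotients are the partial quotients a_0, a_1, ... (each step inverts the fractional part left over by the previous one):
  713 = 2*293 + 127, so a_0 = 2.
  293 = 2*127 + 39, so a_1 = 2.
  127 = 3*39 + 10, so a_2 = 3.
  39 = 3*10 + 9, so a_3 = 3.
  10 = 1*9 + 1, so a_4 = 1.
  9 = 9*1 + 0, so a_5 = 9.
The remainder reaches 0 after 6 divisions, so the expansion has 6 partial quotients, read off in order.

[2; 2, 3, 3, 1, 9]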